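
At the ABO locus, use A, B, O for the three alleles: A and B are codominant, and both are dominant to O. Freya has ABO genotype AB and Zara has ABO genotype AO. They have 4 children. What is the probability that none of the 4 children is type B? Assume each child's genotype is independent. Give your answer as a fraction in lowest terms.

ABO cross AB × AO → 1/2 A, 1/4 B, 1/4 AB.
So P(type B) = 1/4 per child.
P(not type B) = 3/4 for one child; (3/4)^4 = 81/256.

81/256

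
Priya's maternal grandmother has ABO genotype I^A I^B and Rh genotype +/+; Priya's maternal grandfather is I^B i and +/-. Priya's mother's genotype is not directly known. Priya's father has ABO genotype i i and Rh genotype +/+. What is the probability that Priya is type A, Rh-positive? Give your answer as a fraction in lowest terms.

1/4

Priya's mother's ABO genotype from I^A I^B × I^B i: 1/4 I^A I^B, 1/4 I^A i, 1/4 I^B I^B, 1/4 I^B i.
Crossing each possibility with the father i i and summing P(type A): 1/4·1/2 + 1/4·1/2 + 1/4·0 + 1/4·0 = 1/4.
Similarly for Rh via the mother's Rh distribution: P(Rh+) = 1.
Independent loci: 1/4 × 1 = 1/4.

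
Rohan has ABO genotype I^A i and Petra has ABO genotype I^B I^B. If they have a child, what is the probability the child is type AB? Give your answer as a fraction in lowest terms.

1/2

ABO cross I^A i × I^B I^B → offspring phenotypes: 1/2 B, 1/2 AB.
So P(type AB) = 1/2.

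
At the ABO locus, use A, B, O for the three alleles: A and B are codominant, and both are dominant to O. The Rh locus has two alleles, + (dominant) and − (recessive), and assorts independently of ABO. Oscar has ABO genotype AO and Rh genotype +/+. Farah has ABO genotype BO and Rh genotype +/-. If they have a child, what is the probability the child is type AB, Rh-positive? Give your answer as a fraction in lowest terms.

1/4

ABO cross AO × BO → offspring phenotypes: 1/4 O, 1/4 A, 1/4 B, 1/4 AB.
Rh cross +/+ × +/- → 1 Rh+.
Independent loci: P(type AB, Rh-positive) = 1/4 × 1 = 1/4.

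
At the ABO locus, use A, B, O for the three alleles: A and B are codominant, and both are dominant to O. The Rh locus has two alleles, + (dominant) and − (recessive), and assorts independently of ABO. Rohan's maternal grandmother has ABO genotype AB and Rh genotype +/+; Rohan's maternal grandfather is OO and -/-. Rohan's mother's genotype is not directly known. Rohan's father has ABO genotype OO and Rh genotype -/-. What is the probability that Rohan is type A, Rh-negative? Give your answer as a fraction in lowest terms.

Rohan's mother's ABO genotype from AB × OO: 1/2 AO, 1/2 BO.
Crossing each possibility with the father OO and summing P(type A): 1/2·1/2 + 1/2·0 = 1/4.
Similarly for Rh via the mother's Rh distribution: P(Rh-) = 1/2.
Independent loci: 1/4 × 1/2 = 1/8.

1/8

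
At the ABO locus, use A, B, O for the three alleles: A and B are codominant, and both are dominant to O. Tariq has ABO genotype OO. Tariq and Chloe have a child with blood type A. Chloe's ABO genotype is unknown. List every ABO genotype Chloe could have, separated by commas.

For each candidate genotype of Chloe, check whether crossing it with OO can produce every observed child phenotype.
  AA → possible child types {A} ✓
  AB → possible child types {A, B} ✓
  AO → possible child types {O, A} ✓
  BB → possible child types {B} ✗
  BO → possible child types {O, B} ✗
  OO → possible child types {O} ✗

AA, AB, AO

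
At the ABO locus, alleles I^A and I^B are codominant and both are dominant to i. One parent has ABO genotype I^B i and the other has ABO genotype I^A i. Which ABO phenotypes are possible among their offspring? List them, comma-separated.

Gametes from I^B i × I^A i give offspring ABO genotypes I^A I^B, I^A i, I^B i, i i, i.e. phenotypes O, A, B, AB.

O, A, B, AB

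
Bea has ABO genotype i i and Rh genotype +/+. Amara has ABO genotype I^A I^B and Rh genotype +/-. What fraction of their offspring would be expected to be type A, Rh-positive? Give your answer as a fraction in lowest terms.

ABO cross i i × I^A I^B → offspring phenotypes: 1/2 A, 1/2 B.
Rh cross +/+ × +/- → 1 Rh+.
Independent loci: P(type A, Rh-positive) = 1/2 × 1 = 1/2.

1/2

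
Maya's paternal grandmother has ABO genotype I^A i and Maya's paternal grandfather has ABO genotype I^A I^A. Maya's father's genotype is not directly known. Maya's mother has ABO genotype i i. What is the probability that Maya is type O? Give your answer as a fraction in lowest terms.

Maya's father's ABO genotype from I^A i × I^A I^A: 1/2 I^A I^A, 1/2 I^A i.
Crossing each possibility with the mother i i and summing P(type O): 1/2·0 + 1/2·1/2 = 1/4.

1/4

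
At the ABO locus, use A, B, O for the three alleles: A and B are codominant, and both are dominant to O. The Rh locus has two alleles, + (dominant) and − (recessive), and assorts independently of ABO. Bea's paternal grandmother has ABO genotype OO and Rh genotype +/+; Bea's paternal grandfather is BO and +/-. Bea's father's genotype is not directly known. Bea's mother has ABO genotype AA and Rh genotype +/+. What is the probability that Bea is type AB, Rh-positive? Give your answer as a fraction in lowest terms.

Bea's father's ABO genotype from OO × BO: 1/2 BO, 1/2 OO.
Crossing each possibility with the mother AA and summing P(type AB): 1/2·1/2 + 1/2·0 = 1/4.
Similarly for Rh via the father's Rh distribution: P(Rh+) = 1.
Independent loci: 1/4 × 1 = 1/4.

1/4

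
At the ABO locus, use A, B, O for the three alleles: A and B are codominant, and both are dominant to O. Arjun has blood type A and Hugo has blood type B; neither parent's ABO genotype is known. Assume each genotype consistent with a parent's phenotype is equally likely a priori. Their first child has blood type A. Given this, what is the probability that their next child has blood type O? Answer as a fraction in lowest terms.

Possible genotypes: Arjun ∈ {AA, AO}; Hugo ∈ {BB, BO}.
Weight each parental genotype pair by prior × P(type-A child):
  AA × BO: posterior weight 2/3; P(next child type O) = 0.
  AO × BO: posterior weight 1/3; P(next child type O) = 1/4.
Weighted sum = 1/12.

1/12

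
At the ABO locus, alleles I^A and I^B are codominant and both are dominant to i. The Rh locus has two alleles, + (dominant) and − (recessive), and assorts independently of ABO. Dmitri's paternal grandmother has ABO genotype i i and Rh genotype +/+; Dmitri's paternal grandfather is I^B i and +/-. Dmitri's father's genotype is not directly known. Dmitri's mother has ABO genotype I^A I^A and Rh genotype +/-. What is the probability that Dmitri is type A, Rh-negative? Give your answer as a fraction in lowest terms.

3/32

Dmitri's father's ABO genotype from i i × I^B i: 1/2 I^B i, 1/2 i i.
Crossing each possibility with the mother I^A I^A and summing P(type A): 1/2·1/2 + 1/2·1 = 3/4.
Similarly for Rh via the father's Rh distribution: P(Rh-) = 1/8.
Independent loci: 3/4 × 1/8 = 3/32.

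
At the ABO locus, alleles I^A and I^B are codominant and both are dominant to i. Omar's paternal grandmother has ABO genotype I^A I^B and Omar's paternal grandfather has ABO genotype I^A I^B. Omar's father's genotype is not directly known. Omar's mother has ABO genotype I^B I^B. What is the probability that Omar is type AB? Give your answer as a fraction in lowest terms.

1/2

Omar's father's ABO genotype from I^A I^B × I^A I^B: 1/4 I^A I^A, 1/2 I^A I^B, 1/4 I^B I^B.
Crossing each possibility with the mother I^B I^B and summing P(type AB): 1/4·1 + 1/2·1/2 + 1/4·0 = 1/2.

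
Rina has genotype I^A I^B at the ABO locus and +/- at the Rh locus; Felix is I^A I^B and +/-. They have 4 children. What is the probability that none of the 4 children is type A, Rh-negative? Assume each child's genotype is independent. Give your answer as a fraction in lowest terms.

50625/65536

ABO cross I^A I^B × I^A I^B → 1/4 A, 1/4 B, 1/2 AB.
Rh cross +/- × +/- → 3/4 Rh+, 1/4 Rh-; so P(type A, Rh-negative) = 1/4 × 1/4 = 1/16 per child.
P(not type A, Rh-negative) = 15/16 for one child; (15/16)^4 = 50625/65536.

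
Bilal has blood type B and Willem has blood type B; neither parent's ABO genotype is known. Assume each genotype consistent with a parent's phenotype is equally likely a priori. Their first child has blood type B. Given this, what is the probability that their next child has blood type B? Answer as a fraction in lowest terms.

Possible genotypes: Bilal ∈ {BB, BO}; Willem ∈ {BB, BO}.
Weight each parental genotype pair by prior × P(type-B child):
  BB × BB: posterior weight 4/15; P(next child type B) = 1.
  BB × BO: posterior weight 4/15; P(next child type B) = 1.
  BO × BB: posterior weight 4/15; P(next child type B) = 1.
  BO × BO: posterior weight 1/5; P(next child type B) = 3/4.
Weighted sum = 19/20.

19/20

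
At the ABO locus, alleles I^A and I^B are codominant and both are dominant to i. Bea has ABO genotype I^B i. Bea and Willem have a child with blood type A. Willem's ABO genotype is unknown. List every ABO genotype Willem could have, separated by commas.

For each candidate genotype of Willem, check whether crossing it with I^B i can produce every observed child phenotype.
  I^A I^A → possible child types {A, AB} ✓
  I^A I^B → possible child types {A, B, AB} ✓
  I^A i → possible child types {O, A, B, AB} ✓
  I^B I^B → possible child types {B} ✗
  I^B i → possible child types {O, B} ✗
  i i → possible child types {O, B} ✗

I^A I^A, I^A I^B, I^A i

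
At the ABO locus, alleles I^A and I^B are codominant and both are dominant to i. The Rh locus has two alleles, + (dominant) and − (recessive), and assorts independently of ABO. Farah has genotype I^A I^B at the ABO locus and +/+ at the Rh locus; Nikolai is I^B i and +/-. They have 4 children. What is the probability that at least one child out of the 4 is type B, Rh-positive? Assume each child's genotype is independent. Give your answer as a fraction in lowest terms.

15/16

ABO cross I^A I^B × I^B i → 1/4 A, 1/2 B, 1/4 AB.
Rh cross +/+ × +/- → 1 Rh+; so P(type B, Rh-positive) = 1/2 × 1 = 1/2 per child.
P(none) = (1/2)^4 = 1/16; P(at least one) = 1 − 1/16 = 15/16.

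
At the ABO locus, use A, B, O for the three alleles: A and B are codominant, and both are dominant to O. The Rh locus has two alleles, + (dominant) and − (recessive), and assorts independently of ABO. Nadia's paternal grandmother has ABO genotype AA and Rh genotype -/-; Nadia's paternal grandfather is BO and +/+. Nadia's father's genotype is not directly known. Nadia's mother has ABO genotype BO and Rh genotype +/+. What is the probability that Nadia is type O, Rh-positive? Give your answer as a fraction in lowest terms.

1/8

Nadia's father's ABO genotype from AA × BO: 1/2 AB, 1/2 AO.
Crossing each possibility with the mother BO and summing P(type O): 1/2·0 + 1/2·1/4 = 1/8.
Similarly for Rh via the father's Rh distribution: P(Rh+) = 1.
Independent loci: 1/8 × 1 = 1/8.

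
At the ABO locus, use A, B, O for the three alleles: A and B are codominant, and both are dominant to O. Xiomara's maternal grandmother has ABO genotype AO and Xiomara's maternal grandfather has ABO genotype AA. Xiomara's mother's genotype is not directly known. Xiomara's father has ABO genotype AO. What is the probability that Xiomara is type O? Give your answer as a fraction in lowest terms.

Xiomara's mother's ABO genotype from AO × AA: 1/2 AA, 1/2 AO.
Crossing each possibility with the father AO and summing P(type O): 1/2·0 + 1/2·1/4 = 1/8.

1/8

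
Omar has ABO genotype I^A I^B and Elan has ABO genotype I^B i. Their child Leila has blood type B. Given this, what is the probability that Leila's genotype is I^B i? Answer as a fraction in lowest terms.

1/2

Cross I^A I^B × I^B i → 1/4 I^A I^B, 1/4 I^A i, 1/4 I^B I^B, 1/4 I^B i.
Type-B genotypes among offspring: I^B I^B (1/4), I^B i (1/4); total 1/2.
P(I^B i | type B) = (1/4) / (1/2) = 1/2.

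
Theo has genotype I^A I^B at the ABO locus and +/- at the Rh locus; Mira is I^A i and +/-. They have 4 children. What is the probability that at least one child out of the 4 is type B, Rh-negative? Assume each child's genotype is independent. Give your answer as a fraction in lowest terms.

14911/65536

ABO cross I^A I^B × I^A i → 1/2 A, 1/4 B, 1/4 AB.
Rh cross +/- × +/- → 3/4 Rh+, 1/4 Rh-; so P(type B, Rh-negative) = 1/4 × 1/4 = 1/16 per child.
P(none) = (15/16)^4 = 50625/65536; P(at least one) = 1 − 50625/65536 = 14911/65536.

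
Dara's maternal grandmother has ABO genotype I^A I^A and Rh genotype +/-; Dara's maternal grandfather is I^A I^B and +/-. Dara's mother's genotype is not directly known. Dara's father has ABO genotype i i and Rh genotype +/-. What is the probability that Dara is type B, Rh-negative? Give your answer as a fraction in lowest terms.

1/16

Dara's mother's ABO genotype from I^A I^A × I^A I^B: 1/2 I^A I^A, 1/2 I^A I^B.
Crossing each possibility with the father i i and summing P(type B): 1/2·0 + 1/2·1/2 = 1/4.
Similarly for Rh via the mother's Rh distribution: P(Rh-) = 1/4.
Independent loci: 1/4 × 1/4 = 1/16.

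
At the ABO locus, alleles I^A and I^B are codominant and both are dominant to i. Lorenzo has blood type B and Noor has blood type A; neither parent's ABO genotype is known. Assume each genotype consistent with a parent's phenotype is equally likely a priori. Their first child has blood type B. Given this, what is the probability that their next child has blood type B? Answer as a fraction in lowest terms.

5/12

Possible genotypes: Lorenzo ∈ {I^B I^B, I^B i}; Noor ∈ {I^A I^A, I^A i}.
Weight each parental genotype pair by prior × P(type-B child):
  I^B I^B × I^A i: posterior weight 2/3; P(next child type B) = 1/2.
  I^B i × I^A i: posterior weight 1/3; P(next child type B) = 1/4.
Weighted sum = 5/12.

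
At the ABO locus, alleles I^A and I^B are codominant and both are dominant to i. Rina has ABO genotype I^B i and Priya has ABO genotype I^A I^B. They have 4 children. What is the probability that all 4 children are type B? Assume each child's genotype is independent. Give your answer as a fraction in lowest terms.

ABO cross I^B i × I^A I^B → 1/4 A, 1/2 B, 1/4 AB.
So P(type B) = 1/2 per child.
All 4 independent: (1/2)^4 = 1/16.

1/16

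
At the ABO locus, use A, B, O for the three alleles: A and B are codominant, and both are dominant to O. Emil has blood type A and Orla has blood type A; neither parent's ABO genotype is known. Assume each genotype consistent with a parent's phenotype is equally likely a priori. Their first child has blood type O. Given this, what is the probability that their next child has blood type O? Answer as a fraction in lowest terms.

Possible genotypes: Emil ∈ {AA, AO}; Orla ∈ {AA, AO}.
Weight each parental genotype pair by prior × P(type-O child):
  AO × AO: posterior weight 1; P(next child type O) = 1/4.
Weighted sum = 1/4.

1/4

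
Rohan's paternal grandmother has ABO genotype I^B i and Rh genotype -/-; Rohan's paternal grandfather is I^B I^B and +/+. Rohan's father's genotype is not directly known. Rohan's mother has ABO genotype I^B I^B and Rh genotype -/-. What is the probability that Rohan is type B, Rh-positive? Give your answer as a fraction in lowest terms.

1/2

Rohan's father's ABO genotype from I^B i × I^B I^B: 1/2 I^B I^B, 1/2 I^B i.
Crossing each possibility with the mother I^B I^B and summing P(type B): 1/2·1 + 1/2·1 = 1.
Similarly for Rh via the father's Rh distribution: P(Rh+) = 1/2.
Independent loci: 1 × 1/2 = 1/2.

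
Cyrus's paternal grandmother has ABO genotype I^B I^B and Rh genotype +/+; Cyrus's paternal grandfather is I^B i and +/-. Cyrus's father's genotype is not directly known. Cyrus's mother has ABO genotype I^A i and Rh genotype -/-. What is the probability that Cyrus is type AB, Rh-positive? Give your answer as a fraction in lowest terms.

9/32

Cyrus's father's ABO genotype from I^B I^B × I^B i: 1/2 I^B I^B, 1/2 I^B i.
Crossing each possibility with the mother I^A i and summing P(type AB): 1/2·1/2 + 1/2·1/4 = 3/8.
Similarly for Rh via the father's Rh distribution: P(Rh+) = 3/4.
Independent loci: 3/8 × 3/4 = 9/32.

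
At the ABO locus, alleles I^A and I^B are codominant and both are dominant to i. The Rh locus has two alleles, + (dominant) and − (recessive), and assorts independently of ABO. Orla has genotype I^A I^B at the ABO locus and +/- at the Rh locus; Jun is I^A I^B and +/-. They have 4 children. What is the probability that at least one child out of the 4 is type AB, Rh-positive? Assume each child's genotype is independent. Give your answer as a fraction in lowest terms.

3471/4096

ABO cross I^A I^B × I^A I^B → 1/4 A, 1/4 B, 1/2 AB.
Rh cross +/- × +/- → 3/4 Rh+, 1/4 Rh-; so P(type AB, Rh-positive) = 1/2 × 3/4 = 3/8 per child.
P(none) = (5/8)^4 = 625/4096; P(at least one) = 1 − 625/4096 = 3471/4096.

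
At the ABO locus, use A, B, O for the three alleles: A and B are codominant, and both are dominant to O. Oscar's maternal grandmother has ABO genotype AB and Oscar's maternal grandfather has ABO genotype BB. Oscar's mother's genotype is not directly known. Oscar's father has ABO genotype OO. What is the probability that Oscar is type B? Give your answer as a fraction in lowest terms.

Oscar's mother's ABO genotype from AB × BB: 1/2 AB, 1/2 BB.
Crossing each possibility with the father OO and summing P(type B): 1/2·1/2 + 1/2·1 = 3/4.

3/4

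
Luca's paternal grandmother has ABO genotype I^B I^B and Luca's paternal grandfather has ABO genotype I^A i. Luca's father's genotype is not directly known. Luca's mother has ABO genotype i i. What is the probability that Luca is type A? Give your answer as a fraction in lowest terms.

Luca's father's ABO genotype from I^B I^B × I^A i: 1/2 I^A I^B, 1/2 I^B i.
Crossing each possibility with the mother i i and summing P(type A): 1/2·1/2 + 1/2·0 = 1/4.

1/4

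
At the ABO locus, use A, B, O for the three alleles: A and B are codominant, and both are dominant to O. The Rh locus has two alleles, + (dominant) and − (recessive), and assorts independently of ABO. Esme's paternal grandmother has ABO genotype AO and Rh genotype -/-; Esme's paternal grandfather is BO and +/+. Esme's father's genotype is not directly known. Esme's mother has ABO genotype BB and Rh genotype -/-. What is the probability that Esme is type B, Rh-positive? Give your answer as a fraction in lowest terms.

Esme's father's ABO genotype from AO × BO: 1/4 AB, 1/4 AO, 1/4 BO, 1/4 OO.
Crossing each possibility with the mother BB and summing P(type B): 1/4·1/2 + 1/4·1/2 + 1/4·1 + 1/4·1 = 3/4.
Similarly for Rh via the father's Rh distribution: P(Rh+) = 1/2.
Independent loci: 3/4 × 1/2 = 3/8.

3/8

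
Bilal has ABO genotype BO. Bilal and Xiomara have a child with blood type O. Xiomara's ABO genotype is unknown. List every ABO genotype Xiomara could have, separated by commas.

AO, BO, OO

For each candidate genotype of Xiomara, check whether crossing it with BO can produce every observed child phenotype.
  AA → possible child types {A, AB} ✗
  AB → possible child types {A, B, AB} ✗
  AO → possible child types {O, A, B, AB} ✓
  BB → possible child types {B} ✗
  BO → possible child types {O, B} ✓
  OO → possible child types {O, B} ✓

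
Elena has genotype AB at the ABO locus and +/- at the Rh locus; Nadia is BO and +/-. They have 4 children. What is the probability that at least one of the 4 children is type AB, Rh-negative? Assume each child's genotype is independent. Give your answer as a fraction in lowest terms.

14911/65536

ABO cross AB × BO → 1/4 A, 1/2 B, 1/4 AB.
Rh cross +/- × +/- → 3/4 Rh+, 1/4 Rh-; so P(type AB, Rh-negative) = 1/4 × 1/4 = 1/16 per child.
P(none) = (15/16)^4 = 50625/65536; P(at least one) = 1 − 50625/65536 = 14911/65536.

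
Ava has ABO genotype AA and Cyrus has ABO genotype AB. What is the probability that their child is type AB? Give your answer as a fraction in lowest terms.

1/2

ABO cross AA × AB → offspring phenotypes: 1/2 A, 1/2 AB.
So P(type AB) = 1/2.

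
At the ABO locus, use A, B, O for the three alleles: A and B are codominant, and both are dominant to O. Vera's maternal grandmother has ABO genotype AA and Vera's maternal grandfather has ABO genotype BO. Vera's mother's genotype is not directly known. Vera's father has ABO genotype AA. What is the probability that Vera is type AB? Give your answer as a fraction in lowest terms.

1/4

Vera's mother's ABO genotype from AA × BO: 1/2 AB, 1/2 AO.
Crossing each possibility with the father AA and summing P(type AB): 1/2·1/2 + 1/2·0 = 1/4.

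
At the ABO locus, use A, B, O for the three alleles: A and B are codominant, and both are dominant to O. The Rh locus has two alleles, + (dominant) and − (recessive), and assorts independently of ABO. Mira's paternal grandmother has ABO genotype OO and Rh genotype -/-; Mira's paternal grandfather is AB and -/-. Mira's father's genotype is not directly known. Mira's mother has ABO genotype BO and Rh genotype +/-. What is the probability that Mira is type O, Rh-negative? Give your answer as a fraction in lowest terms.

1/8

Mira's father's ABO genotype from OO × AB: 1/2 AO, 1/2 BO.
Crossing each possibility with the mother BO and summing P(type O): 1/2·1/4 + 1/2·1/4 = 1/4.
Similarly for Rh via the father's Rh distribution: P(Rh-) = 1/2.
Independent loci: 1/4 × 1/2 = 1/8.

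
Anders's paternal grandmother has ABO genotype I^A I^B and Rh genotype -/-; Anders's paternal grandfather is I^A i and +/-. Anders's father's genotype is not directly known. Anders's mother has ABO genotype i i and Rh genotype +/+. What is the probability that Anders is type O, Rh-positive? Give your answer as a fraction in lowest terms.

Anders's father's ABO genotype from I^A I^B × I^A i: 1/4 I^A I^A, 1/4 I^A I^B, 1/4 I^A i, 1/4 I^B i.
Crossing each possibility with the mother i i and summing P(type O): 1/4·0 + 1/4·0 + 1/4·1/2 + 1/4·1/2 = 1/4.
Similarly for Rh via the father's Rh distribution: P(Rh+) = 1.
Independent loci: 1/4 × 1 = 1/4.

1/4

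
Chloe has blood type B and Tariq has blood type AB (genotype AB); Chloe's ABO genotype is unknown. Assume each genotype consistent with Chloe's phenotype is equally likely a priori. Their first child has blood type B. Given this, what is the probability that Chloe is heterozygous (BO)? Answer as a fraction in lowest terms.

1/2

Possible genotypes: Chloe ∈ {BB, BO}; Tariq ∈ {AB}.
Weight each parental genotype pair by prior × P(type-B child):
  BB × AB: posterior weight 1/2.
  BO × AB: posterior weight 1/2.
Sum the posterior weight over pairs where Chloe is BO: 1/2.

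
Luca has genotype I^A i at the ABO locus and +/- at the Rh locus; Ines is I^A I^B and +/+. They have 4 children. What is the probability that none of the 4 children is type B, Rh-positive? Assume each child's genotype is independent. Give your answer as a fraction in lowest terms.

81/256

ABO cross I^A i × I^A I^B → 1/2 A, 1/4 B, 1/4 AB.
Rh cross +/- × +/+ → 1 Rh+; so P(type B, Rh-positive) = 1/4 × 1 = 1/4 per child.
P(not type B, Rh-positive) = 3/4 for one child; (3/4)^4 = 81/256.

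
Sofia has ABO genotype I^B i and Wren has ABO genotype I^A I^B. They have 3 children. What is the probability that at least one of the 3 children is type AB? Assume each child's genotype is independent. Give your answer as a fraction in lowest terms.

37/64

ABO cross I^B i × I^A I^B → 1/4 A, 1/2 B, 1/4 AB.
So P(type AB) = 1/4 per child.
P(none) = (3/4)^3 = 27/64; P(at least one) = 1 − 27/64 = 37/64.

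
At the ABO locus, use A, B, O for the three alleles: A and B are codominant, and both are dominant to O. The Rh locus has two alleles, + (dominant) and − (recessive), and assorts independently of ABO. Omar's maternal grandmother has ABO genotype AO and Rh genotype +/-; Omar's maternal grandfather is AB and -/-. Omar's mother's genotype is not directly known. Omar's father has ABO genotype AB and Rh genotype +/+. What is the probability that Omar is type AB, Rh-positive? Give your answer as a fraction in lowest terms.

Omar's mother's ABO genotype from AO × AB: 1/4 AA, 1/4 AB, 1/4 AO, 1/4 BO.
Crossing each possibility with the father AB and summing P(type AB): 1/4·1/2 + 1/4·1/2 + 1/4·1/4 + 1/4·1/4 = 3/8.
Similarly for Rh via the mother's Rh distribution: P(Rh+) = 1.
Independent loci: 3/8 × 1 = 3/8.

3/8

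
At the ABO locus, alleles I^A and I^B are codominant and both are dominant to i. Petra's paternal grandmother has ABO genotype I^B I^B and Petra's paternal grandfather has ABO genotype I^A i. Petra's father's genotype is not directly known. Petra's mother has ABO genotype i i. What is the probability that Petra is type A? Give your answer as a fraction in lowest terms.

1/4

Petra's father's ABO genotype from I^B I^B × I^A i: 1/2 I^A I^B, 1/2 I^B i.
Crossing each possibility with the mother i i and summing P(type A): 1/2·1/2 + 1/2·0 = 1/4.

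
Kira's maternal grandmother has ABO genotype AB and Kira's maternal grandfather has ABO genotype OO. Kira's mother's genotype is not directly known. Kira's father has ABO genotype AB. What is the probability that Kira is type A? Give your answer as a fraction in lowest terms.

3/8

Kira's mother's ABO genotype from AB × OO: 1/2 AO, 1/2 BO.
Crossing each possibility with the father AB and summing P(type A): 1/2·1/2 + 1/2·1/4 = 3/8.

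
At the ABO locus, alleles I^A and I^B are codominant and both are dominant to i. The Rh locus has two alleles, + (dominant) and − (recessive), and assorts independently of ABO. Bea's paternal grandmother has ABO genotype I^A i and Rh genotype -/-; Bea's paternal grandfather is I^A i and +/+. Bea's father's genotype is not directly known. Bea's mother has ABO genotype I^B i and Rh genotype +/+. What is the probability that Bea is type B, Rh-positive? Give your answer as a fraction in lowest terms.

Bea's father's ABO genotype from I^A i × I^A i: 1/4 I^A I^A, 1/2 I^A i, 1/4 i i.
Crossing each possibility with the mother I^B i and summing P(type B): 1/4·0 + 1/2·1/4 + 1/4·1/2 = 1/4.
Similarly for Rh via the father's Rh distribution: P(Rh+) = 1.
Independent loci: 1/4 × 1 = 1/4.

1/4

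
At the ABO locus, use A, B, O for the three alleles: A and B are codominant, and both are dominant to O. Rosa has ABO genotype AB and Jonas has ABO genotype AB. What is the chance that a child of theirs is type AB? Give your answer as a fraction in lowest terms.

ABO cross AB × AB → offspring phenotypes: 1/4 A, 1/4 B, 1/2 AB.
So P(type AB) = 1/2.

1/2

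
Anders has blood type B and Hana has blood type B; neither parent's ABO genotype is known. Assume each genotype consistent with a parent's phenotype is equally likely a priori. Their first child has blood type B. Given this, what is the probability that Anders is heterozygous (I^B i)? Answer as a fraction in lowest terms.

Possible genotypes: Anders ∈ {I^B I^B, I^B i}; Hana ∈ {I^B I^B, I^B i}.
Weight each parental genotype pair by prior × P(type-B child):
  I^B I^B × I^B I^B: posterior weight 4/15.
  I^B I^B × I^B i: posterior weight 4/15.
  I^B i × I^B I^B: posterior weight 4/15.
  I^B i × I^B i: posterior weight 1/5.
Sum the posterior weight over pairs where Anders is I^B i: 7/15.

7/15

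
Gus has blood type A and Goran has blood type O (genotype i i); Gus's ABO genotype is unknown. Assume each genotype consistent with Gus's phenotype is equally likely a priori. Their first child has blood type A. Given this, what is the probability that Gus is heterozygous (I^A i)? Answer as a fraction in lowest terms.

1/3

Possible genotypes: Gus ∈ {I^A I^A, I^A i}; Goran ∈ {i i}.
Weight each parental genotype pair by prior × P(type-A child):
  I^A I^A × i i: posterior weight 2/3.
  I^A i × i i: posterior weight 1/3.
Sum the posterior weight over pairs where Gus is I^A i: 1/3.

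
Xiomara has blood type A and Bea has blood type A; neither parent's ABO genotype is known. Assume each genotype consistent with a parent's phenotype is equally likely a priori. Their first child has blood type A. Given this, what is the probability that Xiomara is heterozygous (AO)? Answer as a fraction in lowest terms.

7/15

Possible genotypes: Xiomara ∈ {AA, AO}; Bea ∈ {AA, AO}.
Weight each parental genotype pair by prior × P(type-A child):
  AA × AA: posterior weight 4/15.
  AA × AO: posterior weight 4/15.
  AO × AA: posterior weight 4/15.
  AO × AO: posterior weight 1/5.
Sum the posterior weight over pairs where Xiomara is AO: 7/15.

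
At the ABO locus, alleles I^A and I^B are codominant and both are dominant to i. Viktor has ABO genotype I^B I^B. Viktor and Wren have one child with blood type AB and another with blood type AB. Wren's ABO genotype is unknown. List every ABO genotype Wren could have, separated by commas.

For each candidate genotype of Wren, check whether crossing it with I^B I^B can produce every observed child phenotype.
  I^A I^A → possible child types {AB} ✓
  I^A I^B → possible child types {B, AB} ✓
  I^A i → possible child types {B, AB} ✓
  I^B I^B → possible child types {B} ✗
  I^B i → possible child types {B} ✗
  i i → possible child types {B} ✗

I^A I^A, I^A I^B, I^A i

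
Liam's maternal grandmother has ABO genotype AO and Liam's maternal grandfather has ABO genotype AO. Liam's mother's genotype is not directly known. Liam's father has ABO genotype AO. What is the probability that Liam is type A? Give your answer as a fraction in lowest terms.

3/4

Liam's mother's ABO genotype from AO × AO: 1/4 AA, 1/2 AO, 1/4 OO.
Crossing each possibility with the father AO and summing P(type A): 1/4·1 + 1/2·3/4 + 1/4·1/2 = 3/4.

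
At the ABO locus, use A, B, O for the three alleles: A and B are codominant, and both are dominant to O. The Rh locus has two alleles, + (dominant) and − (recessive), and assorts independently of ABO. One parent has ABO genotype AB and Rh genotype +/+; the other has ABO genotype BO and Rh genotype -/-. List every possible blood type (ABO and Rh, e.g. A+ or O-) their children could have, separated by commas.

A+, B+, AB+

Gametes from AB × BO give offspring ABO genotypes AB, AO, BB, BO, i.e. phenotypes A, B, AB.
Rh cross +/+ × -/- → phenotypes Rh+.
Combining independently: A+, B+, AB+.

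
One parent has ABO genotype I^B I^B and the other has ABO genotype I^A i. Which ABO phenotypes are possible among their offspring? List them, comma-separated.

B, AB

Gametes from I^B I^B × I^A i give offspring ABO genotypes I^A I^B, I^B i, i.e. phenotypes B, AB.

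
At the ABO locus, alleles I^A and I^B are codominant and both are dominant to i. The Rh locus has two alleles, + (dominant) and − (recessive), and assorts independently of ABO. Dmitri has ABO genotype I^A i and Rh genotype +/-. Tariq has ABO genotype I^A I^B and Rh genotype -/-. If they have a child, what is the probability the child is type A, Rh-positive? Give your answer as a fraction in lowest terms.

1/4

ABO cross I^A i × I^A I^B → offspring phenotypes: 1/2 A, 1/4 B, 1/4 AB.
Rh cross +/- × -/- → 1/2 Rh+, 1/2 Rh-.
Independent loci: P(type A, Rh-positive) = 1/2 × 1/2 = 1/4.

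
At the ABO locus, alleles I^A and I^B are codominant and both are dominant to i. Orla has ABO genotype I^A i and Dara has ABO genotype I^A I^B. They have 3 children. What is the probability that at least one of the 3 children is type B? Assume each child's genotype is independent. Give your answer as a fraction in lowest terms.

37/64

ABO cross I^A i × I^A I^B → 1/2 A, 1/4 B, 1/4 AB.
So P(type B) = 1/4 per child.
P(none) = (3/4)^3 = 27/64; P(at least one) = 1 − 27/64 = 37/64.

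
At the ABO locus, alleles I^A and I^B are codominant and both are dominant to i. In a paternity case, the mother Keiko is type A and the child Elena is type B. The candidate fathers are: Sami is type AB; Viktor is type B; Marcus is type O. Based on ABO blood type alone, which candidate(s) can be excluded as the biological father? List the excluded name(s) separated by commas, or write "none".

Marcus

A candidate is excluded only if no genotype consistent with his phenotype could produce a type B child with a type A mother.
Marcus (type O): no genotype consistent with that phenotype can produce a type-B child with a type-A mother.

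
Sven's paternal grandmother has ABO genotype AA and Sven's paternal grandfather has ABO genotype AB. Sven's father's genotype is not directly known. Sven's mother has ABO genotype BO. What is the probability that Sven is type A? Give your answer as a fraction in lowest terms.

Sven's father's ABO genotype from AA × AB: 1/2 AA, 1/2 AB.
Crossing each possibility with the mother BO and summing P(type A): 1/2·1/2 + 1/2·1/4 = 3/8.

3/8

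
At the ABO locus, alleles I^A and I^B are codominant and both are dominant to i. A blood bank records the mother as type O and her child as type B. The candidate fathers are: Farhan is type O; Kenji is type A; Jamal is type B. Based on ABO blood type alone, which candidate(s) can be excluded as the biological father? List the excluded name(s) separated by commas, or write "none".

A candidate is excluded only if no genotype consistent with his phenotype could produce a type B child with a type O mother.
Farhan (type O): no genotype consistent with that phenotype can produce a type-B child with a type-O mother.
Kenji (type A): no genotype consistent with that phenotype can produce a type-B child with a type-O mother.

Farhan, Kenji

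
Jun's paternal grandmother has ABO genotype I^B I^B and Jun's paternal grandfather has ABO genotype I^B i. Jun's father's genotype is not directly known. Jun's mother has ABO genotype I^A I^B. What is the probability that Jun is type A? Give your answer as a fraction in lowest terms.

1/8

Jun's father's ABO genotype from I^B I^B × I^B i: 1/2 I^B I^B, 1/2 I^B i.
Crossing each possibility with the mother I^A I^B and summing P(type A): 1/2·0 + 1/2·1/4 = 1/8.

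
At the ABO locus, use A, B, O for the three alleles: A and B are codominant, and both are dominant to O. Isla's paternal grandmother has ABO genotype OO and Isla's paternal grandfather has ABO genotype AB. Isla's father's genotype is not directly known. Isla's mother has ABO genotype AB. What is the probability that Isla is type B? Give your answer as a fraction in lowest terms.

3/8

Isla's father's ABO genotype from OO × AB: 1/2 AO, 1/2 BO.
Crossing each possibility with the mother AB and summing P(type B): 1/2·1/4 + 1/2·1/2 = 3/8.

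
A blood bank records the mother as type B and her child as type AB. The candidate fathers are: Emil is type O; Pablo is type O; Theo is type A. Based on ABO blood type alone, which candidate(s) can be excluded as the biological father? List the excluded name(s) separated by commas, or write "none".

A candidate is excluded only if no genotype consistent with his phenotype could produce a type AB child with a type B mother.
Emil (type O): no genotype consistent with that phenotype can produce a type-AB child with a type-B mother.
Pablo (type O): no genotype consistent with that phenotype can produce a type-AB child with a type-B mother.

Emil, Pablo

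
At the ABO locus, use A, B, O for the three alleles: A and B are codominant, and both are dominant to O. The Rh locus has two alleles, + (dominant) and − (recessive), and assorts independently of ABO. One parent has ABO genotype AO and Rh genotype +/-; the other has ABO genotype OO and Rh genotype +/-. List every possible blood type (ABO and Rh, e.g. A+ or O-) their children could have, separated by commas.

O+, O-, A+, A-

Gametes from AO × OO give offspring ABO genotypes AO, OO, i.e. phenotypes O, A.
Rh cross +/- × +/- → phenotypes Rh+, Rh-.
Combining independently: O+, O-, A+, A-.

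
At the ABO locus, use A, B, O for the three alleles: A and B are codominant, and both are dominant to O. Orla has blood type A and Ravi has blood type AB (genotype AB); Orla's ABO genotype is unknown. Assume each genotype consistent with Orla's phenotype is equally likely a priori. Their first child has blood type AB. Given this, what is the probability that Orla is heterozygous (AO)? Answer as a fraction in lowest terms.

1/3

Possible genotypes: Orla ∈ {AA, AO}; Ravi ∈ {AB}.
Weight each parental genotype pair by prior × P(type-AB child):
  AA × AB: posterior weight 2/3.
  AO × AB: posterior weight 1/3.
Sum the posterior weight over pairs where Orla is AO: 1/3.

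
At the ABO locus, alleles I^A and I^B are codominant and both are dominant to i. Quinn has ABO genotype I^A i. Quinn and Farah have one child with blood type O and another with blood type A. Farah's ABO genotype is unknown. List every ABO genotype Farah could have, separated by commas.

For each candidate genotype of Farah, check whether crossing it with I^A i can produce every observed child phenotype.
  I^A I^A → possible child types {A} ✗
  I^A I^B → possible child types {A, B, AB} ✗
  I^A i → possible child types {O, A} ✓
  I^B I^B → possible child types {B, AB} ✗
  I^B i → possible child types {O, A, B, AB} ✓
  i i → possible child types {O, A} ✓

I^A i, I^B i, i i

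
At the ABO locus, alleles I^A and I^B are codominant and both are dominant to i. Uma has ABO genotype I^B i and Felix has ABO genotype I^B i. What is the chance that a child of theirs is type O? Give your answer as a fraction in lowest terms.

ABO cross I^B i × I^B i → offspring phenotypes: 1/4 O, 3/4 B.
So P(type O) = 1/4.

1/4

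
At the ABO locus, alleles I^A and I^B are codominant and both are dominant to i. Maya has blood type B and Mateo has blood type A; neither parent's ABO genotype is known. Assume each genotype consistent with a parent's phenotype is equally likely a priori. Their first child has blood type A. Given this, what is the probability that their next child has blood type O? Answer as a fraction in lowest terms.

1/12

Possible genotypes: Maya ∈ {I^B I^B, I^B i}; Mateo ∈ {I^A I^A, I^A i}.
Weight each parental genotype pair by prior × P(type-A child):
  I^B i × I^A I^A: posterior weight 2/3; P(next child type O) = 0.
  I^B i × I^A i: posterior weight 1/3; P(next child type O) = 1/4.
Weighted sum = 1/12.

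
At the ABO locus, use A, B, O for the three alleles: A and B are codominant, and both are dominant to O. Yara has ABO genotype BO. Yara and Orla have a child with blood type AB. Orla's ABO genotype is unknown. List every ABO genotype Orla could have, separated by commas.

AA, AB, AO

For each candidate genotype of Orla, check whether crossing it with BO can produce every observed child phenotype.
  AA → possible child types {A, AB} ✓
  AB → possible child types {A, B, AB} ✓
  AO → possible child types {O, A, B, AB} ✓
  BB → possible child types {B} ✗
  BO → possible child types {O, B} ✗
  OO → possible child types {O, B} ✗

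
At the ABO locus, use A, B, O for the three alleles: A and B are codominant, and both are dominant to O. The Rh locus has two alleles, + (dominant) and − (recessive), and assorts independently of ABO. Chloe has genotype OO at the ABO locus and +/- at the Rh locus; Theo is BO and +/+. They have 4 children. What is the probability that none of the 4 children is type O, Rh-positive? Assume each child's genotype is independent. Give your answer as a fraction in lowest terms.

ABO cross OO × BO → 1/2 O, 1/2 B.
Rh cross +/- × +/+ → 1 Rh+; so P(type O, Rh-positive) = 1/2 × 1 = 1/2 per child.
P(not type O, Rh-positive) = 1/2 for one child; (1/2)^4 = 1/16.

1/16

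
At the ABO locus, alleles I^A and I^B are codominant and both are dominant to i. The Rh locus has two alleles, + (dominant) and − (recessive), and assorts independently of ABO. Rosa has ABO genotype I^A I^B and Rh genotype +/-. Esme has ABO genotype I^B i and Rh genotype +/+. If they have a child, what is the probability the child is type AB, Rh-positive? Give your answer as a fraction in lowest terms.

ABO cross I^A I^B × I^B i → offspring phenotypes: 1/4 A, 1/2 B, 1/4 AB.
Rh cross +/- × +/+ → 1 Rh+.
Independent loci: P(type AB, Rh-positive) = 1/4 × 1 = 1/4.

1/4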